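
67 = 67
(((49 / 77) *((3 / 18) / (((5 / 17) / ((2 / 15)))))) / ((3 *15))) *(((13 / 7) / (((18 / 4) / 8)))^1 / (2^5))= 221 / 2004750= 0.00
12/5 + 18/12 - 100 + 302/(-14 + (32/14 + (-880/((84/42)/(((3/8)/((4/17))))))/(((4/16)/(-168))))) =-1584965769/16492990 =-96.10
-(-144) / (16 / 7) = 63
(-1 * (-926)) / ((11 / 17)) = 15742 / 11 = 1431.09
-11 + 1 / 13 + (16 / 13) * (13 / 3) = -5.59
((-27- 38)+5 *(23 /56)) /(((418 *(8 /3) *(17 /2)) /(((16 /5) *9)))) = -19035 /99484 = -0.19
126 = 126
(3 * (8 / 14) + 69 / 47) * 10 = 10470 / 329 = 31.82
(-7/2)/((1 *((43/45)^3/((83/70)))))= -1512675/318028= -4.76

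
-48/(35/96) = -4608/35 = -131.66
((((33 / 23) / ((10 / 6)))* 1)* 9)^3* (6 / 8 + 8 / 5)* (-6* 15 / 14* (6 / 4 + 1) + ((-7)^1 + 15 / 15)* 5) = -4288650748173 / 85169000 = -50354.60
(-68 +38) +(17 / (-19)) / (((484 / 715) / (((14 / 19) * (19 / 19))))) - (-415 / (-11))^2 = -127052395 / 87362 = -1454.32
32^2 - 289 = 735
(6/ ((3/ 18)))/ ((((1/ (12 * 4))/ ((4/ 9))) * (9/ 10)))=2560/ 3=853.33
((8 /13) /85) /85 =8 /93925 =0.00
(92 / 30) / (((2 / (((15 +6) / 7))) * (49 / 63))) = 207 / 35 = 5.91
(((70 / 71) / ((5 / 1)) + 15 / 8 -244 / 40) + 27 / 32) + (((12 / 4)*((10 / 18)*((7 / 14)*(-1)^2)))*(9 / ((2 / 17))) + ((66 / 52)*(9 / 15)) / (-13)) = 116164437 / 1919840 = 60.51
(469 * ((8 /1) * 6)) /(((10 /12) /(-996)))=-134531712 /5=-26906342.40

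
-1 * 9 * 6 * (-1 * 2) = 108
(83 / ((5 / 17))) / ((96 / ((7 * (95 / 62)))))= 31.53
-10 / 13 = -0.77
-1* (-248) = 248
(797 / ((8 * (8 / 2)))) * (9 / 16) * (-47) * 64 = -337131 / 8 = -42141.38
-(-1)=1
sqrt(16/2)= 2.83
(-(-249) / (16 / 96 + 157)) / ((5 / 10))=2988 / 943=3.17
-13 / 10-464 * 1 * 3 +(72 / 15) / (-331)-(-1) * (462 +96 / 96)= -3079341 / 3310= -930.31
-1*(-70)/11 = 70/11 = 6.36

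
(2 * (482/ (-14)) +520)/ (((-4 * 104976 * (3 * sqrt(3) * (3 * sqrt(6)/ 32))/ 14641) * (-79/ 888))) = 3421484572 * sqrt(2)/ 32654097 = 148.18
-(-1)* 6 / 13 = 6 / 13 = 0.46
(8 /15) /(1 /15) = 8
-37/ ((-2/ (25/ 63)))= 925/ 126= 7.34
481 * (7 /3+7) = 13468 /3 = 4489.33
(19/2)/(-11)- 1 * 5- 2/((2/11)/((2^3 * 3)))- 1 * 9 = -6135/22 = -278.86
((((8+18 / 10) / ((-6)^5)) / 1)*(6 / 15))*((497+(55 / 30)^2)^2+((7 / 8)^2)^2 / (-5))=-20350634030111 / 161243136000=-126.21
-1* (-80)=80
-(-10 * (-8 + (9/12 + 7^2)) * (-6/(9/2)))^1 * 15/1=-8350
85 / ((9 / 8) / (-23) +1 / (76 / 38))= 15640 / 83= 188.43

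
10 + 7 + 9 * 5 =62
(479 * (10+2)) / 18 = 958 / 3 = 319.33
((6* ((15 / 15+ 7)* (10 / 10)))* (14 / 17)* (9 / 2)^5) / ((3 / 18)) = 7440174 / 17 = 437657.29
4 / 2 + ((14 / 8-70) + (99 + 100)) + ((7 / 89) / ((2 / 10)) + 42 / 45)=715969 / 5340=134.08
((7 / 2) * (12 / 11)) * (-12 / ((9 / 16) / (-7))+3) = 6398 / 11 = 581.64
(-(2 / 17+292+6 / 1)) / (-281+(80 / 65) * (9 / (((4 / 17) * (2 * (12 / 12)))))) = 65884 / 56899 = 1.16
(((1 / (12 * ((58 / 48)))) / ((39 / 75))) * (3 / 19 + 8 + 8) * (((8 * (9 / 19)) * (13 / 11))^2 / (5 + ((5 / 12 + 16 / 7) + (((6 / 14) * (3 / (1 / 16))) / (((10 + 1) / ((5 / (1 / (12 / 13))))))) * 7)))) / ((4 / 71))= 20051077737600 / 1790416011901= 11.20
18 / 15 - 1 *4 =-14 / 5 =-2.80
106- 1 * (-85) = 191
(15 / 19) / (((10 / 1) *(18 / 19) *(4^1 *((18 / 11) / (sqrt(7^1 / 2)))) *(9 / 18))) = 11 *sqrt(14) / 864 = 0.05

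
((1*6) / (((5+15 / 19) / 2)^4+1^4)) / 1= 390963 / 4640473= 0.08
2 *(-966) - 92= -2024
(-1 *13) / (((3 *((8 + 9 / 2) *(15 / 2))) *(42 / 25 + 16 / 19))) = -494 / 26955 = -0.02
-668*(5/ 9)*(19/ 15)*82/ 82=-470.07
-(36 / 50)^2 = -0.52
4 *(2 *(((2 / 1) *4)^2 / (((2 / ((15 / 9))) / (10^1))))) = 12800 / 3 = 4266.67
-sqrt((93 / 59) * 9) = -3 * sqrt(5487) / 59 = -3.77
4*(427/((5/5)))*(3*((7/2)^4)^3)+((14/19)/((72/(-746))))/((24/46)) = 9095843400311969/525312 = 17315125868.65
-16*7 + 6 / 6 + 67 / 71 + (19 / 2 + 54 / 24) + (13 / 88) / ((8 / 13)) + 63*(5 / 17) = -67584705 / 849728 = -79.54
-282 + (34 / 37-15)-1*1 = -10992 / 37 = -297.08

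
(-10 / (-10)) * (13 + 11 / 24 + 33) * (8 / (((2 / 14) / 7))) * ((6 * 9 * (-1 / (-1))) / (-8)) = -491715 / 4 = -122928.75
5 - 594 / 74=-112 / 37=-3.03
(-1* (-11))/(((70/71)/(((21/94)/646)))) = 0.00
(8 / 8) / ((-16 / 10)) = -5 / 8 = -0.62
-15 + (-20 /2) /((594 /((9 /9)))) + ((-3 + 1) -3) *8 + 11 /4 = -52.27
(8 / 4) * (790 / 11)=1580 / 11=143.64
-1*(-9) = 9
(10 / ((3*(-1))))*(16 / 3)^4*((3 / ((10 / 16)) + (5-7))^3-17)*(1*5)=-81133568 / 1215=-66776.60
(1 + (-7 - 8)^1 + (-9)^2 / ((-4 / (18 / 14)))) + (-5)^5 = -88621 / 28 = -3165.04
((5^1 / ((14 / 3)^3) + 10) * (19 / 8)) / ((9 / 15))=2619625 / 65856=39.78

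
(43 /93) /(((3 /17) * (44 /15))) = 3655 /4092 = 0.89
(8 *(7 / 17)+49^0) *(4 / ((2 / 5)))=730 / 17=42.94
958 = 958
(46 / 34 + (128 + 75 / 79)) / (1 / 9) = 1574964 / 1343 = 1172.72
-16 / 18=-8 / 9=-0.89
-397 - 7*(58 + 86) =-1405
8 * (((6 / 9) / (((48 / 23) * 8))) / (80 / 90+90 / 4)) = 23 / 1684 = 0.01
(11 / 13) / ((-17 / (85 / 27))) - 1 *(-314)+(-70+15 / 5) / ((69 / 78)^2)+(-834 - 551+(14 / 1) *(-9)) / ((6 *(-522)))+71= 299.71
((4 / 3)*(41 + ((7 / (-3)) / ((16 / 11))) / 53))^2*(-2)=-10863267529 / 1820232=-5968.07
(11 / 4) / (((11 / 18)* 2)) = 9 / 4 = 2.25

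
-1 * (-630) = 630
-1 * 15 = -15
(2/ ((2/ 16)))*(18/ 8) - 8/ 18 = 320/ 9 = 35.56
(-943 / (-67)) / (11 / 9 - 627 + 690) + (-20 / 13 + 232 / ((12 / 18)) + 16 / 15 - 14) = 2520316553 / 7551570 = 333.75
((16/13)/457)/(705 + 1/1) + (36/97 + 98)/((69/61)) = 1220684764270/14036378889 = 86.97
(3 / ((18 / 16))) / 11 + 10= 338 / 33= 10.24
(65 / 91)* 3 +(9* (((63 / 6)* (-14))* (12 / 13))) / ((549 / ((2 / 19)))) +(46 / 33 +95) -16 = 286452454 / 3480477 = 82.30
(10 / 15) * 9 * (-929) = -5574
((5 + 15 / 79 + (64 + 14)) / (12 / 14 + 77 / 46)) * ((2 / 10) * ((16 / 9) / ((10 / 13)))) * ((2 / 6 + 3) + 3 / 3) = 2861080768 / 43459875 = 65.83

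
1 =1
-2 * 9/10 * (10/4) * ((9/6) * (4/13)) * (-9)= 243/13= 18.69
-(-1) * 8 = 8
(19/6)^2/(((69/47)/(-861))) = -4869529/828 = -5881.07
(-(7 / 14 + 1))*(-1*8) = 12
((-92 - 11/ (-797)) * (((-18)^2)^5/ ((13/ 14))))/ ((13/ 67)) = -245532440630785222656/ 134693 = -1822904238756173.09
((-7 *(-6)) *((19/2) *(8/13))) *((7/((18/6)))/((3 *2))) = 3724/39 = 95.49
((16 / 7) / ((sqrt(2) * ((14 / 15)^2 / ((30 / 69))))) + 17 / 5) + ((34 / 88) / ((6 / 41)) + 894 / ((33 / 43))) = 4500 * sqrt(2) / 7889 + 1545653 / 1320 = 1171.76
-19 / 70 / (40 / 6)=-57 / 1400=-0.04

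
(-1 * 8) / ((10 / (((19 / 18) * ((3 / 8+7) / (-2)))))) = 1121 / 360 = 3.11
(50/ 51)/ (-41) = -0.02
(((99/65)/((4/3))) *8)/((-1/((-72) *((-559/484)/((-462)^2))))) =-1161/326095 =-0.00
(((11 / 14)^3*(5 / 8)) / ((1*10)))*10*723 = 4811565 / 21952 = 219.19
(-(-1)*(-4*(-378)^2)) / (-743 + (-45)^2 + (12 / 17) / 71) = -445.81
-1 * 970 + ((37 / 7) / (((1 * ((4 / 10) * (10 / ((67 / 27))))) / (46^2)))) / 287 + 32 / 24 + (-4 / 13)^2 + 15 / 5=-8629838066 / 9167067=-941.40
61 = 61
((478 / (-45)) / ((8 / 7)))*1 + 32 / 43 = -66179 / 7740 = -8.55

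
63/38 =1.66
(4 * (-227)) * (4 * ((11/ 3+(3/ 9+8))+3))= -54480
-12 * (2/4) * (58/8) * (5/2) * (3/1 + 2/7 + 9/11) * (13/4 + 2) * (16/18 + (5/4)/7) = -3081395/1232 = -2501.13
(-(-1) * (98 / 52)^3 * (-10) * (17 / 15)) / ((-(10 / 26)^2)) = 2000033 / 3900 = 512.83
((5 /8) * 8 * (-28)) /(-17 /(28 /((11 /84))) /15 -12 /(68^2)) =1427428800 /80503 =17731.37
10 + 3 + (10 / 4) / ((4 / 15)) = 179 / 8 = 22.38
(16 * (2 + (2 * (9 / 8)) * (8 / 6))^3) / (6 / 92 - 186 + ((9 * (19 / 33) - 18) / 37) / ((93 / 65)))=-1160764000 / 108053731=-10.74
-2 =-2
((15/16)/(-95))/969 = -1/98192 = -0.00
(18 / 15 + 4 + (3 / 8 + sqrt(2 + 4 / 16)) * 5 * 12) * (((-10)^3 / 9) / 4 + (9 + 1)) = -18832 / 9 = -2092.44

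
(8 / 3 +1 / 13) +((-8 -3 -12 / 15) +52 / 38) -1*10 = -65534 / 3705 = -17.69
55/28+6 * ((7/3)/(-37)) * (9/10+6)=-3349/5180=-0.65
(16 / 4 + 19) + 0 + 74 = 97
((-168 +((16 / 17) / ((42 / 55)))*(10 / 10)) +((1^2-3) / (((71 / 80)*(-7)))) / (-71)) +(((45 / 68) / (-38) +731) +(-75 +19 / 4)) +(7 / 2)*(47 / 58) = 496.80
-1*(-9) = 9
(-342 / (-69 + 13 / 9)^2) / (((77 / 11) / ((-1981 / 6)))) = 68769 / 19456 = 3.53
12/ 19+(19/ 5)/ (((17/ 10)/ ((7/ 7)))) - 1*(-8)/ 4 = 1572/ 323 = 4.87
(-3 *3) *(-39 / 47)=351 / 47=7.47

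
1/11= 0.09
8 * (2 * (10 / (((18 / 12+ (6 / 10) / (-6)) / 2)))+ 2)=1712 / 7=244.57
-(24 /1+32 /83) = -2024 /83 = -24.39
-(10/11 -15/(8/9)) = 1405/88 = 15.97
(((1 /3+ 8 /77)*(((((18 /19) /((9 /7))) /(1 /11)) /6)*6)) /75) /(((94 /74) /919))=6868606 /200925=34.18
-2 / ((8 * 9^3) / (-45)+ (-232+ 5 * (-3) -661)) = 5 / 2594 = 0.00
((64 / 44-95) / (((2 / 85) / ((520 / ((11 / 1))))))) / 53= -22740900 / 6413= -3546.06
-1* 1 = -1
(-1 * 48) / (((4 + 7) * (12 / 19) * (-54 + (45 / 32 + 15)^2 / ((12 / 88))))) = -0.00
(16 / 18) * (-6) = -16 / 3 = -5.33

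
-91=-91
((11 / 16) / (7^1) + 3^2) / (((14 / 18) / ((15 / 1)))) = 137565 / 784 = 175.47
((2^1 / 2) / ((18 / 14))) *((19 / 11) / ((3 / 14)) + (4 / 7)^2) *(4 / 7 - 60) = -5641792 / 14553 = -387.67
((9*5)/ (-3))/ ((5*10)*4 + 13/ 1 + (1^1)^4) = -15/ 214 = -0.07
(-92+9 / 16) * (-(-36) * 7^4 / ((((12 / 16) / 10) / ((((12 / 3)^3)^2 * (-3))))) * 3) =3884724264960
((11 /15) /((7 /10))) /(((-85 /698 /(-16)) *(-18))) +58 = 808922 /16065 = 50.35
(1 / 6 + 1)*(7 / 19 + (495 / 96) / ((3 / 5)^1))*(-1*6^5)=-3089583 / 38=-81304.82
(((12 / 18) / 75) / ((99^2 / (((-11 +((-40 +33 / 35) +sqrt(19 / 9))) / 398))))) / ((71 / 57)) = -11096 / 121168537875 +19* sqrt(19) / 31157624025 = -0.00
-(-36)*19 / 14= 342 / 7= 48.86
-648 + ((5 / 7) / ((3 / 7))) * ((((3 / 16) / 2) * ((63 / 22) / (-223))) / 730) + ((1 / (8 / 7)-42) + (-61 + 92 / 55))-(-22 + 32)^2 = -97236160331 / 114604160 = -848.45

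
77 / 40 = 1.92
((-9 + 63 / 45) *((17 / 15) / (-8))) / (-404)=-323 / 121200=-0.00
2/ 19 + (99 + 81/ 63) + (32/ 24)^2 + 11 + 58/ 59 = 8061743/ 70623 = 114.15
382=382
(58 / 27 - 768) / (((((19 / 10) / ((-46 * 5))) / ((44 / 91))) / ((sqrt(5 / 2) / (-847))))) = -1941200 * sqrt(10) / 73359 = -83.68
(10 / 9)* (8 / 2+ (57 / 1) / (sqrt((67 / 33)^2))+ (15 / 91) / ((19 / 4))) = 37196410 / 1042587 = 35.68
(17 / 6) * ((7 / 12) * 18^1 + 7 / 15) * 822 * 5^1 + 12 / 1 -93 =765755 / 6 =127625.83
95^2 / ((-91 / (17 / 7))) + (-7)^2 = -122212 / 637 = -191.86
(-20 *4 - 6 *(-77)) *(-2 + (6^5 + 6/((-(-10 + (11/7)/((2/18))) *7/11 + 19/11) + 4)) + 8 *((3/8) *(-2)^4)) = 50808674/17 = 2988745.53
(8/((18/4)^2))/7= 32/567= 0.06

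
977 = 977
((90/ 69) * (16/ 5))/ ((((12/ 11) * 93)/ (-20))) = -1760/ 2139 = -0.82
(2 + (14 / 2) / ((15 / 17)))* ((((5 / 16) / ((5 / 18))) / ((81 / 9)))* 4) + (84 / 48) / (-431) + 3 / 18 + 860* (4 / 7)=89886901 / 181020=496.56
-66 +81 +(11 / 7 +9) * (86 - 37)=533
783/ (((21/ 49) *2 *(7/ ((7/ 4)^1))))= 1827/ 8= 228.38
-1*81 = -81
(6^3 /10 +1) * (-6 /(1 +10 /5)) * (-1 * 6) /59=1356 /295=4.60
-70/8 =-35/4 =-8.75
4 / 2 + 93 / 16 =125 / 16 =7.81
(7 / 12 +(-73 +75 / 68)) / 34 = -3637 / 1734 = -2.10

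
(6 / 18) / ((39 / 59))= 59 / 117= 0.50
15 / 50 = 3 / 10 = 0.30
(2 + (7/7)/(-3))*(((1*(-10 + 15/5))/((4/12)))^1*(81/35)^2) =-6561/35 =-187.46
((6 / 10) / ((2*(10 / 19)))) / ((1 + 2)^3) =19 / 900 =0.02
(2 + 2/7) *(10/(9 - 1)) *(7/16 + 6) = 515/28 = 18.39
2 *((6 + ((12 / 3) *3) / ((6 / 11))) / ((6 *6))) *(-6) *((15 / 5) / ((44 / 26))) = -182 / 11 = -16.55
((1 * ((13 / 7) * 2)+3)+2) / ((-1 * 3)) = -61 / 21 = -2.90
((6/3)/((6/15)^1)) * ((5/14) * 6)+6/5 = 417/35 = 11.91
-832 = -832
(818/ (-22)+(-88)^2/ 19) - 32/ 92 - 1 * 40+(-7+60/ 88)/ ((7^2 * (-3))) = 466505561/ 1413258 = 330.09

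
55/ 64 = 0.86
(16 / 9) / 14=8 / 63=0.13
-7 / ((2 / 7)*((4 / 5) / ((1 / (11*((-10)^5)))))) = 49 / 1760000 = 0.00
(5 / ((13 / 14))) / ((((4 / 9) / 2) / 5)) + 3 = 1614 / 13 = 124.15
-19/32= -0.59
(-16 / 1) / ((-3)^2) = -16 / 9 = -1.78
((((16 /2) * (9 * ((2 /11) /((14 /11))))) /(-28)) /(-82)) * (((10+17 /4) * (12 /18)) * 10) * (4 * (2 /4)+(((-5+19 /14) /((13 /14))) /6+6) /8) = 474525 /417872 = 1.14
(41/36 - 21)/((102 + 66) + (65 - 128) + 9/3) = -715/3888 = -0.18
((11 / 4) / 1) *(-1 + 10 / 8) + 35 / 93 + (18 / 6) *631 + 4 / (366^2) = 31461431317 / 16610544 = 1894.06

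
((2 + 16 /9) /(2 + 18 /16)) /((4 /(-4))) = -272 /225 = -1.21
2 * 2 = 4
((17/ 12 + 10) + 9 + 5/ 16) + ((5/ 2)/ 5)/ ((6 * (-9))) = 8951/ 432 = 20.72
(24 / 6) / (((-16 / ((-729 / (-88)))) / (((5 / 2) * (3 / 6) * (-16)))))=3645 / 88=41.42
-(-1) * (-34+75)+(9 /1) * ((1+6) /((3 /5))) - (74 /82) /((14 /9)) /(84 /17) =2344625 /16072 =145.88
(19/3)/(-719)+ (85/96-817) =-18777367/23008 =-816.12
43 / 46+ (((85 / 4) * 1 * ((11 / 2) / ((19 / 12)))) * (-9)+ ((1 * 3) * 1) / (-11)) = -3190310 / 4807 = -663.68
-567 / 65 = -8.72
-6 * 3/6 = -3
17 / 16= 1.06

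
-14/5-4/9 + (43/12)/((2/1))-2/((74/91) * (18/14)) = -44831/13320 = -3.37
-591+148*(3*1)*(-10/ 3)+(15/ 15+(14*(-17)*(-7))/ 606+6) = -624559/ 303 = -2061.25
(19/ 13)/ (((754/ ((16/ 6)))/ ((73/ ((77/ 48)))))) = 88768/ 377377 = 0.24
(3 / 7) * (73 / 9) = 73 / 21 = 3.48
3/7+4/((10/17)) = 253/35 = 7.23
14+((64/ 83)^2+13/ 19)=1999855/ 130891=15.28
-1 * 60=-60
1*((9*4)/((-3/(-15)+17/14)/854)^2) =14294593600/1089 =13126348.58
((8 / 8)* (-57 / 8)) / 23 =-57 / 184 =-0.31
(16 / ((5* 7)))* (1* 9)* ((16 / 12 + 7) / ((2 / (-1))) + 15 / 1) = 312 / 7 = 44.57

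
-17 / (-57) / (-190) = -17 / 10830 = -0.00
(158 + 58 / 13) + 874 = 13474 / 13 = 1036.46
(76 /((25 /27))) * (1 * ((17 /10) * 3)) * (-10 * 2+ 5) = -156978 /25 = -6279.12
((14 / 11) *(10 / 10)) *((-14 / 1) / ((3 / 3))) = -196 / 11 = -17.82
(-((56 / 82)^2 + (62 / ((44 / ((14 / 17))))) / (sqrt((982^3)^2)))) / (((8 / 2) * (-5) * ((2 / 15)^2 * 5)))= 1249495346906289 / 4762815584196736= 0.26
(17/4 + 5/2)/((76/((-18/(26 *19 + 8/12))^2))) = 19683/167371456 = 0.00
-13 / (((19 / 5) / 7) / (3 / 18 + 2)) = -51.89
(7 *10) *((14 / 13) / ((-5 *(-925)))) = 196 / 12025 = 0.02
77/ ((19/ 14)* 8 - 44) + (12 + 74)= 19413/ 232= 83.68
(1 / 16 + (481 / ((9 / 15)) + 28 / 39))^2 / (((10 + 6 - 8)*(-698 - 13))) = -113.21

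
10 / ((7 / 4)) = 40 / 7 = 5.71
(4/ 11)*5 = 20/ 11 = 1.82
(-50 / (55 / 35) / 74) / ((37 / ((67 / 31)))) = -11725 / 466829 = -0.03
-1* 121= -121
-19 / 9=-2.11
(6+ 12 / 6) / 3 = 2.67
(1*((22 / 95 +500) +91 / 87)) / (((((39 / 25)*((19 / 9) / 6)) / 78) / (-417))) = -310978008540 / 10469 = -29704652.64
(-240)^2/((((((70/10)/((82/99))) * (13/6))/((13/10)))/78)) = 24560640/77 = 318969.35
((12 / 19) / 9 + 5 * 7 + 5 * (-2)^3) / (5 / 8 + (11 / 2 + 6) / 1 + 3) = -2248 / 6897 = -0.33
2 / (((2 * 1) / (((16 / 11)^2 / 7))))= 256 / 847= 0.30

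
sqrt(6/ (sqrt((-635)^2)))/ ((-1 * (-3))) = sqrt(3810)/ 1905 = 0.03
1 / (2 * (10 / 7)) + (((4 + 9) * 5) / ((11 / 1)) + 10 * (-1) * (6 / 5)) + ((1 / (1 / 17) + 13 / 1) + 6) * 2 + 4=70.26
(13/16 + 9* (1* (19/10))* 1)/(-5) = -1433/400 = -3.58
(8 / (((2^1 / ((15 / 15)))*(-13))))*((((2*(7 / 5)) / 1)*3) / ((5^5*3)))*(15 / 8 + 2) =-217 / 203125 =-0.00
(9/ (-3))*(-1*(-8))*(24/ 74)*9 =-2592/ 37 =-70.05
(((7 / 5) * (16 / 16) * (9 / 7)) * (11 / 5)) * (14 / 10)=693 / 125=5.54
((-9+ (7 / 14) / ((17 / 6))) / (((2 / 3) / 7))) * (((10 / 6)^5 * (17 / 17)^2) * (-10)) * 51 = 5468750 / 9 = 607638.89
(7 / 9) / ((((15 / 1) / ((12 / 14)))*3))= 2 / 135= 0.01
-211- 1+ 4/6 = -634/3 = -211.33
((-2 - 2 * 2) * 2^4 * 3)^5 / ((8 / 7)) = -1733686198272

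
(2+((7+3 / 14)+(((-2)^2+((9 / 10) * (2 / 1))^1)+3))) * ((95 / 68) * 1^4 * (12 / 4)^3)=679.51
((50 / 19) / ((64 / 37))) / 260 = 185 / 31616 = 0.01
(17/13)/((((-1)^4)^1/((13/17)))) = 1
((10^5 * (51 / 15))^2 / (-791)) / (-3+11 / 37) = 42772000000 / 791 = 54073324.91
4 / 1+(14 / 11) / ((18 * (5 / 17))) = 2099 / 495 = 4.24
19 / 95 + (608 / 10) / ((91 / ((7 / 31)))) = 0.35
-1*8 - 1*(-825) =817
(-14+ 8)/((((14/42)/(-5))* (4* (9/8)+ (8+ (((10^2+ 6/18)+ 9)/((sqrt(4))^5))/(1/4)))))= 540/157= 3.44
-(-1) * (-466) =-466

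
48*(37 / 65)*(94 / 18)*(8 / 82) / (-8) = -13912 / 7995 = -1.74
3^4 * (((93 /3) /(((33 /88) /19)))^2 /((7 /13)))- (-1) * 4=2597744476 /7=371106353.71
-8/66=-4/33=-0.12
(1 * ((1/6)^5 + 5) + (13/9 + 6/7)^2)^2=15394393697761/145179288576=106.04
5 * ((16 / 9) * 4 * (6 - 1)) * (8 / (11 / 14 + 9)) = 179200 / 1233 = 145.34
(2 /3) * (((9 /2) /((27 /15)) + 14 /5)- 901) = -8957 /15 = -597.13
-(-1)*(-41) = -41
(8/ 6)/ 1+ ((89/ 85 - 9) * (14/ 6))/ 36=1877/ 2295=0.82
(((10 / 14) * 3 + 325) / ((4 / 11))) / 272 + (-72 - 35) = -394861 / 3808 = -103.69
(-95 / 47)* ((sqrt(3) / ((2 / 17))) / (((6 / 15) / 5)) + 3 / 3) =-40375* sqrt(3) / 188 -95 / 47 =-374.00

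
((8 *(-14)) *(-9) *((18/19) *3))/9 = 6048/19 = 318.32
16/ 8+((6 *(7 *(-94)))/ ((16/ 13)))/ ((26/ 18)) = -8875/ 4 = -2218.75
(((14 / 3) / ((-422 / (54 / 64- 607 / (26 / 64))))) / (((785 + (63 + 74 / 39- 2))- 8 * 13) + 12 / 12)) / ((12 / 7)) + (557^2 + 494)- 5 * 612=724232959884625 / 2353828224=307683.01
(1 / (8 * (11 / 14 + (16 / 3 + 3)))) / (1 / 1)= 21 / 1532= 0.01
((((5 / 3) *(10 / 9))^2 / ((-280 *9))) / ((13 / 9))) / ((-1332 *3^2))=125 / 1590543864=0.00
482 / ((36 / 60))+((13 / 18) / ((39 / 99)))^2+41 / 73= 2121469 / 2628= 807.26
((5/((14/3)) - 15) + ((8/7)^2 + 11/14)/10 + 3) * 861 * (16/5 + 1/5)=-4393191/140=-31379.94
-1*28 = -28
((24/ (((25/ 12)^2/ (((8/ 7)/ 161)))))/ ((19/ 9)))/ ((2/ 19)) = 124416/ 704375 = 0.18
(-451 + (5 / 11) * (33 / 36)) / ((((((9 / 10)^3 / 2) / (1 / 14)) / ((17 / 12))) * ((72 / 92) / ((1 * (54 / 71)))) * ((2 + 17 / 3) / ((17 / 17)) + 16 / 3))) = -264267125 / 28260414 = -9.35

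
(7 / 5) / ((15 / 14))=98 / 75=1.31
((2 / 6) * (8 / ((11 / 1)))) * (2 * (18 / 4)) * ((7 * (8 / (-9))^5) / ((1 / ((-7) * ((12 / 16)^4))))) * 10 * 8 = 4014080 / 2673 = 1501.71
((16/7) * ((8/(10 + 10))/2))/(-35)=-16/1225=-0.01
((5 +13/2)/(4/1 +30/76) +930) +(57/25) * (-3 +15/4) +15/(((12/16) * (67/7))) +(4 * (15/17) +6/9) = 53675011769/57063900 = 940.61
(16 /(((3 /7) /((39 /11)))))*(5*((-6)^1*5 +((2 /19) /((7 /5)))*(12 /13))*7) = -28980000 /209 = -138660.29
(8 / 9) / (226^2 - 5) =8 / 459639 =0.00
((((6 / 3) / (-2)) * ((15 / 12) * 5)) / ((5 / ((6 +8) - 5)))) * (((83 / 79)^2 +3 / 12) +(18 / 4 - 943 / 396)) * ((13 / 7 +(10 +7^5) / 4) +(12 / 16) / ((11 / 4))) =-27796677444075 / 169156064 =-164325.63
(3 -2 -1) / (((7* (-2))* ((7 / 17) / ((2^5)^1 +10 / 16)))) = 0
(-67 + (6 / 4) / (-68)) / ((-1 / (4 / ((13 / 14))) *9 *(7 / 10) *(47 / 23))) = 2096450 / 93483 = 22.43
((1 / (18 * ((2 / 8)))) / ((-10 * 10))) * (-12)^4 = -46.08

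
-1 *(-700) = 700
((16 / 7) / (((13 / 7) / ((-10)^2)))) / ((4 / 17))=6800 / 13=523.08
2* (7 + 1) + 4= 20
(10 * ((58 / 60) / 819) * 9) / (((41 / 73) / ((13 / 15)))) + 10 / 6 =23642 / 12915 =1.83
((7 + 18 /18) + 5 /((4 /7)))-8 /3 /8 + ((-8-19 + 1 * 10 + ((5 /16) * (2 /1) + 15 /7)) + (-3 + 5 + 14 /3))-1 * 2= 1151 /168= 6.85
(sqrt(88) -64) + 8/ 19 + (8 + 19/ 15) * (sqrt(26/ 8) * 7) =-1208/ 19 + 2 * sqrt(22) + 973 * sqrt(13)/ 30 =62.74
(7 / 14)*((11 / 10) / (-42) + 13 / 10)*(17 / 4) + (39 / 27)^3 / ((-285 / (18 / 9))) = 124990589 / 46539360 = 2.69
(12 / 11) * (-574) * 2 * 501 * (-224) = 140545256.73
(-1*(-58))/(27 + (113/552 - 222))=-32016/107527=-0.30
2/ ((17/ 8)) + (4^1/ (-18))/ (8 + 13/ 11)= 14170/ 15453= 0.92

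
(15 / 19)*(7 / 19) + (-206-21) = -81842 / 361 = -226.71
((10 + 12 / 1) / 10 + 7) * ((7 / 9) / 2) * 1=161 / 45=3.58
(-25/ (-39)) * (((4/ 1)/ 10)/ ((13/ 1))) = 10/ 507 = 0.02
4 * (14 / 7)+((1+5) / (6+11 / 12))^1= 736 / 83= 8.87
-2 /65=-0.03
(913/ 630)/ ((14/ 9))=913/ 980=0.93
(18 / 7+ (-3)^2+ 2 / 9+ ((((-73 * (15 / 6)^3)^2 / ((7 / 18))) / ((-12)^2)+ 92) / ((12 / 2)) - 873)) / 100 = 39045583 / 1290240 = 30.26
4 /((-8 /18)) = -9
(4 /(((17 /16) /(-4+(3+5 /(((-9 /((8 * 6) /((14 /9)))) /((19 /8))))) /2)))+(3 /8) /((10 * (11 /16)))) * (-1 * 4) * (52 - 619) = -182361132 /935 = -195038.64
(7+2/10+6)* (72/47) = 4752/235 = 20.22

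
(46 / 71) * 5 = 230 / 71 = 3.24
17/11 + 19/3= 260/33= 7.88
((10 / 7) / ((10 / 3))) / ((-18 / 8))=-4 / 21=-0.19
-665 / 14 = -95 / 2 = -47.50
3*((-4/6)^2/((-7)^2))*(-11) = -44/147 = -0.30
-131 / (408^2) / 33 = -131 / 5493312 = -0.00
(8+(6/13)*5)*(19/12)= 1273/78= 16.32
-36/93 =-12/31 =-0.39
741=741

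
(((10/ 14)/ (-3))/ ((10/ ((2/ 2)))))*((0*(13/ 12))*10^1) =0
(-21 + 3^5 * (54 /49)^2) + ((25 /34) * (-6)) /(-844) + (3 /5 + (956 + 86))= 226803294679 /172247740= 1316.73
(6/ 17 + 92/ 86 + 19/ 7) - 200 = -1002231/ 5117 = -195.86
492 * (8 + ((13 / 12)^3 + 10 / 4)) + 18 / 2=835277 / 144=5800.53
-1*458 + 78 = -380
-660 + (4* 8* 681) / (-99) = -880.12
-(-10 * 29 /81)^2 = -84100 /6561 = -12.82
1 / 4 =0.25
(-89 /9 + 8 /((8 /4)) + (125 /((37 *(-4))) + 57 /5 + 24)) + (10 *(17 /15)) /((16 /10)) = 119047 /3330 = 35.75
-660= -660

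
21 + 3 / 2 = 45 / 2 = 22.50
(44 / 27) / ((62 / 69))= 506 / 279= 1.81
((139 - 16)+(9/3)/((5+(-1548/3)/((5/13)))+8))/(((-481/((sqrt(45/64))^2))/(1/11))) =-18384165/1124739616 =-0.02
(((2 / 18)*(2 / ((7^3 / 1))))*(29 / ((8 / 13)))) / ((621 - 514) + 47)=377 / 1901592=0.00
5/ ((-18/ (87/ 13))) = -145/ 78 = -1.86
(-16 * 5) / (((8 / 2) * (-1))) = 20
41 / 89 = 0.46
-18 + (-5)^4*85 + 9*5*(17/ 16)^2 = 13608397/ 256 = 53157.80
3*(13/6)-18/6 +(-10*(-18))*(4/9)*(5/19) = 933/38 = 24.55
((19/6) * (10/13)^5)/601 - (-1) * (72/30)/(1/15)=24100836044/669441279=36.00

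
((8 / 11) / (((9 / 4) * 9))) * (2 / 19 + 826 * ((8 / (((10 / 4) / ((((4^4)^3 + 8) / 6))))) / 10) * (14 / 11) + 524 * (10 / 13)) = 2044626759193792 / 60521175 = 33783659.34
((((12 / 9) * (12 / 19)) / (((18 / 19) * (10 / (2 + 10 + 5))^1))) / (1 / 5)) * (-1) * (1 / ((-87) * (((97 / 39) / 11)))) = 9724 / 25317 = 0.38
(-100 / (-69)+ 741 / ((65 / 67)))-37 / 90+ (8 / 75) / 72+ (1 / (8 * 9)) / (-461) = 43791809999 / 57256200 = 764.84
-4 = -4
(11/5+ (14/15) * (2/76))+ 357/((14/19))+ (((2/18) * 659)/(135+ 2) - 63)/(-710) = 8097235753/16633170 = 486.81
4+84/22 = 86/11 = 7.82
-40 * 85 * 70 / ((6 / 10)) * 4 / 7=-680000 / 3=-226666.67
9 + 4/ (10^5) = 225001/ 25000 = 9.00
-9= -9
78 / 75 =26 / 25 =1.04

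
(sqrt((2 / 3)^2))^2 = 4 / 9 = 0.44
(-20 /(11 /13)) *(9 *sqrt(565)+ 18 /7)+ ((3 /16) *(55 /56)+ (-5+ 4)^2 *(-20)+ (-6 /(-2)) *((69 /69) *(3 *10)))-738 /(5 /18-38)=27695287 /956032-2340 *sqrt(565) /11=-5027.50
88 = 88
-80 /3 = -26.67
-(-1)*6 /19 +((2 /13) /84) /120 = 393139 /1244880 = 0.32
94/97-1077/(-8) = 105221/776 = 135.59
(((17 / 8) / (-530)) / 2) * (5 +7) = -51 / 2120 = -0.02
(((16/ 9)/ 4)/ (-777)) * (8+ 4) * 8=-128/ 2331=-0.05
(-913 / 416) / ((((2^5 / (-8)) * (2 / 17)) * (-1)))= -15521 / 3328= -4.66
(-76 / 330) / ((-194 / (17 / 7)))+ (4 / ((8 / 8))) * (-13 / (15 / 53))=-20584241 / 112035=-183.73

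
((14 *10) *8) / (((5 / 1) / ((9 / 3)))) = 672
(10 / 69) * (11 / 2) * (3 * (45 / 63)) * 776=213400 / 161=1325.47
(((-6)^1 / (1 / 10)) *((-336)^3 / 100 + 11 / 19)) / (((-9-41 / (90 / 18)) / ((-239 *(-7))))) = -1808664316158 / 817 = -2213787412.68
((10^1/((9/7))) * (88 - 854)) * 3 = -53620/3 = -17873.33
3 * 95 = 285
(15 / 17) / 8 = 15 / 136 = 0.11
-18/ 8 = -9/ 4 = -2.25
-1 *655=-655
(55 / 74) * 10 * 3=825 / 37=22.30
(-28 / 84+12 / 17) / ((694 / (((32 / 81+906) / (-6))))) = -0.08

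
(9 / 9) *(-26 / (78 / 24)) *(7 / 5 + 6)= -296 / 5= -59.20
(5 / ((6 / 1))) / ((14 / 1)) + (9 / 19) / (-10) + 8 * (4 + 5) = 574657 / 7980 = 72.01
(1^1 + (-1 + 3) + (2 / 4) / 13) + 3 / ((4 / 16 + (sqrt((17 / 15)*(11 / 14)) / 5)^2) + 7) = 6862421 / 1988974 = 3.45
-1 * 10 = -10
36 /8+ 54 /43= 495 /86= 5.76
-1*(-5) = 5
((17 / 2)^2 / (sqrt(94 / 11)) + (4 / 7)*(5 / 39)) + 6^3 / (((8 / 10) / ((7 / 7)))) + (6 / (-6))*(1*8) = 289*sqrt(1034) / 376 + 71546 / 273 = 286.79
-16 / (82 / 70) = -560 / 41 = -13.66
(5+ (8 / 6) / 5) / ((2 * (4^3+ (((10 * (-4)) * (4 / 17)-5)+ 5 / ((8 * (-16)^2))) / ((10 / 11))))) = 2750464 / 50291445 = 0.05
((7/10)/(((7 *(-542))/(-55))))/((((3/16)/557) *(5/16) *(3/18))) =784256/1355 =578.79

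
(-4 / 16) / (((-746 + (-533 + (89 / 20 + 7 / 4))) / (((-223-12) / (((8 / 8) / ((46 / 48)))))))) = -27025 / 610944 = -0.04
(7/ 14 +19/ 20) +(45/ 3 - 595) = -578.55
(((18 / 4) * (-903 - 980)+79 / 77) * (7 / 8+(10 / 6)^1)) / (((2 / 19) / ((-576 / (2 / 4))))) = 18146615988 / 77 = 235670337.51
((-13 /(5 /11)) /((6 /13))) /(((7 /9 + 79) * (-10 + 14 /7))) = 5577 /57440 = 0.10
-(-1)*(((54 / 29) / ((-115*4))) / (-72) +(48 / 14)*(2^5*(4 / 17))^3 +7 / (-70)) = 2685513330077 / 1835103760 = 1463.41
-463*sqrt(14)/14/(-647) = 463*sqrt(14)/9058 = 0.19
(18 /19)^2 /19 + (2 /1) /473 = 166970 /3244307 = 0.05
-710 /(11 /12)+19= -8311 /11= -755.55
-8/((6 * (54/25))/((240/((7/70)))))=-40000/27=-1481.48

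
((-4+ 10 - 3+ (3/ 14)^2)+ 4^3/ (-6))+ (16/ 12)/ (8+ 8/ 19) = -43879/ 5880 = -7.46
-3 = -3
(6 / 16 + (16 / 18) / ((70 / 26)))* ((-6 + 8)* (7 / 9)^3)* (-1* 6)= -87073 / 21870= -3.98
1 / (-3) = -1 / 3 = -0.33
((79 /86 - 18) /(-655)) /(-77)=-1469 /4337410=-0.00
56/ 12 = 14/ 3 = 4.67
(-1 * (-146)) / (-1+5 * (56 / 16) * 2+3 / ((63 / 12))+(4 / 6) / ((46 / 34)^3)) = 18652011 / 4451012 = 4.19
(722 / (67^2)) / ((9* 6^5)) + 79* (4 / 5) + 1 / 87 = 1439734613257 / 22776467760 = 63.21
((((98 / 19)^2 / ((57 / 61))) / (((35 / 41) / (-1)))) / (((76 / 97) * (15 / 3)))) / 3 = -83210771 / 29322225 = -2.84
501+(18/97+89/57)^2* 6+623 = 11640092990/10189947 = 1142.31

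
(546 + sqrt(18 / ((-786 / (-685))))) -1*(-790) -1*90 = sqrt(269205) / 131 + 1246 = 1249.96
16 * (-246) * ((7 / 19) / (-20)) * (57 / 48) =861 / 10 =86.10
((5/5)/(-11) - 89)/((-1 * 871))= 980/9581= 0.10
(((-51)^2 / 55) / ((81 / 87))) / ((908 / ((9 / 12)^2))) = 25143 / 799040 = 0.03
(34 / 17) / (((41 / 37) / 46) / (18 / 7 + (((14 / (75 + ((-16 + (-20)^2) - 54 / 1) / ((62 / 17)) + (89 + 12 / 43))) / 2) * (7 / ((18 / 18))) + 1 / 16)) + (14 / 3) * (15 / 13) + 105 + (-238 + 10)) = -2378483246334 / 139862974558459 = -0.02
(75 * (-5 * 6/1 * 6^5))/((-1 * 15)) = 1166400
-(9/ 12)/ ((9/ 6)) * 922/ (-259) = 461/ 259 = 1.78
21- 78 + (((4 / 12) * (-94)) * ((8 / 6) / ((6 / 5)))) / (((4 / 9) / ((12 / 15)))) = -119.67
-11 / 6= -1.83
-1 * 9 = -9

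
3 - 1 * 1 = 2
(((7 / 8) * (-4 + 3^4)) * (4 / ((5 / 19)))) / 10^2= 10.24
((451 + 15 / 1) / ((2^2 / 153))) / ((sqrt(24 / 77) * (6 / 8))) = 3961 * sqrt(462) / 2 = 42569.23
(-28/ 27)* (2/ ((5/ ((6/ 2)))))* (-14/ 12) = 196/ 135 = 1.45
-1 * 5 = -5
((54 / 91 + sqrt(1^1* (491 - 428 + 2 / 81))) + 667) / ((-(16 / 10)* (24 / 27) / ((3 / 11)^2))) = -35.33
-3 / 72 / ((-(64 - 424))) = -1 / 8640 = -0.00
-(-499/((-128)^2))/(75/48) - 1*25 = -639501/25600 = -24.98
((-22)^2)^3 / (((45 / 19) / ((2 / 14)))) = 2154218176 / 315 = 6838787.86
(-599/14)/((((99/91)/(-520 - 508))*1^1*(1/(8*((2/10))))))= 32020144/495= 64687.16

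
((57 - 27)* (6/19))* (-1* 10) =-1800/19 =-94.74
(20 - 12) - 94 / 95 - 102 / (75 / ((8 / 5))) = 11482 / 2375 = 4.83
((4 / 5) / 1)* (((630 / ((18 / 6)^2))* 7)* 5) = 1960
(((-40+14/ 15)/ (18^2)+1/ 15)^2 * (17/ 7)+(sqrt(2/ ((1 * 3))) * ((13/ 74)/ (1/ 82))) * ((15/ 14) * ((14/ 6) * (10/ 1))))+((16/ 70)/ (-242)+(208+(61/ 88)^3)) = 1467133317216131/ 7042042022400+13325 * sqrt(6)/ 111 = 502.39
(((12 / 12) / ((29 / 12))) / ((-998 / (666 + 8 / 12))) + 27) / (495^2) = 386717 / 3545756775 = 0.00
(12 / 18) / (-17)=-2 / 51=-0.04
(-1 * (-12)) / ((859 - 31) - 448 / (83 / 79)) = 249 / 8333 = 0.03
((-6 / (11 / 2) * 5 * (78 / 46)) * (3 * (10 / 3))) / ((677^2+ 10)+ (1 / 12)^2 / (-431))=-290459520 / 1439385395767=-0.00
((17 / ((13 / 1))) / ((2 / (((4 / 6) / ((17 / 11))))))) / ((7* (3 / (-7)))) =-11 / 117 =-0.09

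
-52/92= -13/23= -0.57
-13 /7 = -1.86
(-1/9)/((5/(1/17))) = -1/765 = -0.00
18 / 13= 1.38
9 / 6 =3 / 2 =1.50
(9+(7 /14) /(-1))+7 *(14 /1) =213 /2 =106.50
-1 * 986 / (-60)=493 / 30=16.43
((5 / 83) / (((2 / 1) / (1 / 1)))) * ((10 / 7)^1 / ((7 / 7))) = 25 / 581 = 0.04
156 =156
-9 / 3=-3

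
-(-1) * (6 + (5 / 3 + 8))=47 / 3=15.67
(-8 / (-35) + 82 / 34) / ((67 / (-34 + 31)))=-4713 / 39865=-0.12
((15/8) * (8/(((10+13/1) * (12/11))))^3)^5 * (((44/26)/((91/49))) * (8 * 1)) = 0.00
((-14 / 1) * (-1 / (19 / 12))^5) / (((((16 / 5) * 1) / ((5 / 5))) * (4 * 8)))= 34020 / 2476099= 0.01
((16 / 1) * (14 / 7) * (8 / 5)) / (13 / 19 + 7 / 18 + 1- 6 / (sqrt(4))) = -87552 / 1585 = -55.24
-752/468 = -188/117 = -1.61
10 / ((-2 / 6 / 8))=-240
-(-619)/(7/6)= 3714/7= 530.57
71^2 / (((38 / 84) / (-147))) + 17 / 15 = -1638058.55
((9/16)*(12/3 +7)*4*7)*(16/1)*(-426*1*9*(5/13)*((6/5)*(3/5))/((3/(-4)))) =255068352/65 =3924128.49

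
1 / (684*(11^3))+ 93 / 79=84667651 / 71921916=1.18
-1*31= -31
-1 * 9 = -9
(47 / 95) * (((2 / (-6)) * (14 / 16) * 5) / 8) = -329 / 3648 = -0.09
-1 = -1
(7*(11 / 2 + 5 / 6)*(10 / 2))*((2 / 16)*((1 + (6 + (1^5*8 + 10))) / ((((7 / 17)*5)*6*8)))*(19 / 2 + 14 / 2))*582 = 8616025 / 128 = 67312.70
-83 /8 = -10.38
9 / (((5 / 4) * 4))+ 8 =49 / 5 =9.80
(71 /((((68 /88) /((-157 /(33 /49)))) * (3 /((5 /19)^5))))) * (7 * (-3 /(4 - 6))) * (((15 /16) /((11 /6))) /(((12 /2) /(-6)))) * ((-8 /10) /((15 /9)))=-21506743125 /926061026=-23.22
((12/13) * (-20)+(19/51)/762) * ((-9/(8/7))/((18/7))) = 457005017/8083296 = 56.54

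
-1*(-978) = 978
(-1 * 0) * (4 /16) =0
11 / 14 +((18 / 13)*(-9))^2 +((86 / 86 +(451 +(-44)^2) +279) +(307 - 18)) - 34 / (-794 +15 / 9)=17502498799 / 5623982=3112.12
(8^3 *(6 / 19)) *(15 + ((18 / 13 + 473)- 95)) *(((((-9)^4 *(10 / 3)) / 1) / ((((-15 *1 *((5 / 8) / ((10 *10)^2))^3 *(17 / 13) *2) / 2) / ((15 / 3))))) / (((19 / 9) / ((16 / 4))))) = -16930684073410560000000000 / 6137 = -2758788345023718429199.94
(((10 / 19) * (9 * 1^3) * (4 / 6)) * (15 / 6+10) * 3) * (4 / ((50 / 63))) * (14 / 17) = 158760 / 323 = 491.52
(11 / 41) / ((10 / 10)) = 11 / 41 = 0.27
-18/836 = -9/418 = -0.02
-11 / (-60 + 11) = 11 / 49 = 0.22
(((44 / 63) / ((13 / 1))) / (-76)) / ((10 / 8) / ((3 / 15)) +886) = -0.00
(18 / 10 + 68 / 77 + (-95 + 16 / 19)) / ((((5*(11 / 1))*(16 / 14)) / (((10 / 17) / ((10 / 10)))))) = -334569 / 390830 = -0.86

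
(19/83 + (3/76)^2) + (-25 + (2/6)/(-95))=-24.77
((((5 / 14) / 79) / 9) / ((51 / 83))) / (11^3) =415 / 675687474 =0.00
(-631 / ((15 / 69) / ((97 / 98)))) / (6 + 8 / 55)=-15485371 / 33124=-467.50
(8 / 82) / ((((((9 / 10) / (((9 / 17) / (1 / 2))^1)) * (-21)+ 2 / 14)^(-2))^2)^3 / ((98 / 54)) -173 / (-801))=172588092428035650743016044010413579850277764 / 382074700247209787085140110878382532421354613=0.45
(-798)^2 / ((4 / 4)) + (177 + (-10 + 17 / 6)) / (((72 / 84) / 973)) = 29865353 / 36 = 829593.14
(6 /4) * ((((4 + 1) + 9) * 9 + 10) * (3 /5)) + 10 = 662 /5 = 132.40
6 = 6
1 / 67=0.01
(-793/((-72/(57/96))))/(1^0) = 15067/2304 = 6.54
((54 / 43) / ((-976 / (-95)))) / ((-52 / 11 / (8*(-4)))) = 28215 / 34099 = 0.83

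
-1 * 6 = -6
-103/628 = -0.16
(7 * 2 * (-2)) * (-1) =28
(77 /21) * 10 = 110 /3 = 36.67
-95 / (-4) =95 / 4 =23.75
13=13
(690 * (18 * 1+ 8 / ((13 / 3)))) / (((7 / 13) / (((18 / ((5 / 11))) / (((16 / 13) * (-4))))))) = -204564.05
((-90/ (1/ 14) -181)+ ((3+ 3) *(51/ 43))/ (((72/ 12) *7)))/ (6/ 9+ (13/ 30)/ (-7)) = -13010700/ 5461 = -2382.48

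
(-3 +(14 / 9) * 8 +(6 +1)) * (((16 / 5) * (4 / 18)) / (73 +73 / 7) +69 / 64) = 8452909 / 473040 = 17.87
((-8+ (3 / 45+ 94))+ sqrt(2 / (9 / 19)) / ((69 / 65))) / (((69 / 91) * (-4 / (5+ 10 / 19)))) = -822367 / 5244 - 207025 * sqrt(38) / 361836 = -160.35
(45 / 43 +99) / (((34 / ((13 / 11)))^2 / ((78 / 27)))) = 525083 / 1503667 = 0.35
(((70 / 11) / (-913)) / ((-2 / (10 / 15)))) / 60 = 0.00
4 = 4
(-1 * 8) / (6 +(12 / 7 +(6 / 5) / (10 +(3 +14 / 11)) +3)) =-0.74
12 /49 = 0.24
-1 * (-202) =202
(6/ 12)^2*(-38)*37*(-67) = 47101/ 2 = 23550.50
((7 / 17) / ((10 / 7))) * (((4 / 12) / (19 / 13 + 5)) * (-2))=-0.03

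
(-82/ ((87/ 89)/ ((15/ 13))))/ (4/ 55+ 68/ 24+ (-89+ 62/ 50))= 60208500/ 52783393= 1.14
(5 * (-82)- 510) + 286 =-634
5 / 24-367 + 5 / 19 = -366.53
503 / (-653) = -503 / 653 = -0.77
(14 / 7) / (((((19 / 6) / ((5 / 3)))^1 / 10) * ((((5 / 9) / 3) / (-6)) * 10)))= -34.11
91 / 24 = 3.79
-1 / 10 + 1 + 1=19 / 10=1.90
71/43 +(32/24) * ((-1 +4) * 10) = 1791/43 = 41.65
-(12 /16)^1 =-3 /4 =-0.75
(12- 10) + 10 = 12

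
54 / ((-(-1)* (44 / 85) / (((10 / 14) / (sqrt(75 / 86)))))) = 765* sqrt(258) / 154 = 79.79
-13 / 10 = -1.30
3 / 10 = 0.30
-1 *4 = -4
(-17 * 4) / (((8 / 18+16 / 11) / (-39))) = 65637 / 47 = 1396.53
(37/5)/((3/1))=2.47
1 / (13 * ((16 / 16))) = 1 / 13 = 0.08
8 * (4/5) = 32/5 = 6.40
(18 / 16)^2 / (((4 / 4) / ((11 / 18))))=99 / 128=0.77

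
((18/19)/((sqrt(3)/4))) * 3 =72 * sqrt(3)/19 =6.56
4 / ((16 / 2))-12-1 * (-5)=-6.50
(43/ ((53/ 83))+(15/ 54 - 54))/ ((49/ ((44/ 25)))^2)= 12575288/ 715798125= 0.02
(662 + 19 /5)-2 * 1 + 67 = 3654 /5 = 730.80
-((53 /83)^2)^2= -7890481 /47458321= -0.17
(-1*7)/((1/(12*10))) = -840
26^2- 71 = 605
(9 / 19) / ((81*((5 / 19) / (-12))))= -4 / 15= -0.27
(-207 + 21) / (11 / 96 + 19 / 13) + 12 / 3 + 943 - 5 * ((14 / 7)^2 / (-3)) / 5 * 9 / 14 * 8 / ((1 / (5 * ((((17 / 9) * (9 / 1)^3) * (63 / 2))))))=2926874341 / 1967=1487988.99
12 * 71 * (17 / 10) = 7242 / 5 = 1448.40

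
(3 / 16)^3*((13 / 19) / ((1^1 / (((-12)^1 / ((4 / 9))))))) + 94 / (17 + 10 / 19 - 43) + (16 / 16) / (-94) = -1691779603 / 442585088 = -3.82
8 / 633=0.01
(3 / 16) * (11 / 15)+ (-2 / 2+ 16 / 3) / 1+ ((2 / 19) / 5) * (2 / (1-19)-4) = 59977 / 13680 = 4.38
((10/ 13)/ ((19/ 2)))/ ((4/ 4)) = 0.08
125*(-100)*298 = -3725000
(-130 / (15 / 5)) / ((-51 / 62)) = 8060 / 153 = 52.68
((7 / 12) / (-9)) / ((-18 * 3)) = 7 / 5832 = 0.00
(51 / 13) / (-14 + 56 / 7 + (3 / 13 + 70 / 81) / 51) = -210681 / 321065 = -0.66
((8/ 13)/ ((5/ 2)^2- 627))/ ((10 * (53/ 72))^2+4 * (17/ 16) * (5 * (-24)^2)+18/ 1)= -41472/ 515062865447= -0.00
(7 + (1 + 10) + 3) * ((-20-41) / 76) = -1281 / 76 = -16.86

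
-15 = -15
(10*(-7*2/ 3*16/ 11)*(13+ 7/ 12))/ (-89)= 10.36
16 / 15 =1.07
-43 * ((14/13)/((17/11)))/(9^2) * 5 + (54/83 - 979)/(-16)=59.30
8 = 8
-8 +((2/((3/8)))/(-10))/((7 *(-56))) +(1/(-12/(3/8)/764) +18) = -81577/5880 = -13.87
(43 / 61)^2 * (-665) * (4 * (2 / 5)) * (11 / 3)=-21640696 / 11163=-1938.61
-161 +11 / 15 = -2404 / 15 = -160.27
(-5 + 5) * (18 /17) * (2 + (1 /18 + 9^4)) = 0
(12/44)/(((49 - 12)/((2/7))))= 0.00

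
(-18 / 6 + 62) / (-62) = -59 / 62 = -0.95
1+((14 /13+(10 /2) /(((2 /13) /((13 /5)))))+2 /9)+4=21247 /234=90.80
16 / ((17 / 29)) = 464 / 17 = 27.29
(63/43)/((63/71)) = 71/43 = 1.65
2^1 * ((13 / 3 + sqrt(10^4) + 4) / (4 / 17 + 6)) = 5525 / 159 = 34.75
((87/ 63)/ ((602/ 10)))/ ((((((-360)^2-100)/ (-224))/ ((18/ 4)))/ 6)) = -2088/ 1948975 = -0.00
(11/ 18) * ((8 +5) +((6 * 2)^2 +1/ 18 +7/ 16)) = 249469/ 2592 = 96.25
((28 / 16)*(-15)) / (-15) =7 / 4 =1.75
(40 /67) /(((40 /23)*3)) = 23 /201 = 0.11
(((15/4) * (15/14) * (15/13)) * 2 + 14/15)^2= 3104829841/29811600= 104.15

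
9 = 9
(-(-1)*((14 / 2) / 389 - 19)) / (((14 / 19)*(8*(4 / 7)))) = -17537 / 3112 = -5.64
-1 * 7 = -7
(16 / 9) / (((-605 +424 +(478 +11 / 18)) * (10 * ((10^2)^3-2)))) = 8 / 13392473215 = 0.00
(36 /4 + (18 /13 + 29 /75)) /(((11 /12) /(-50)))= -587.52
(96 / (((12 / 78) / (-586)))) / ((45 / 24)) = -975104 / 5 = -195020.80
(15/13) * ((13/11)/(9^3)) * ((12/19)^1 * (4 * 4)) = 320/16929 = 0.02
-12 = -12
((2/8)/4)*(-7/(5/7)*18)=-441/40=-11.02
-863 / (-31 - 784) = 863 / 815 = 1.06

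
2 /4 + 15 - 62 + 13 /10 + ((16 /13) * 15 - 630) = -42688 /65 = -656.74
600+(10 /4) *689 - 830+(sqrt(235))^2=3455 /2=1727.50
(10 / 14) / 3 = 5 / 21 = 0.24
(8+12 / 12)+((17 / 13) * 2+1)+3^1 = 203 / 13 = 15.62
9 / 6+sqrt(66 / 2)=3 / 2+sqrt(33)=7.24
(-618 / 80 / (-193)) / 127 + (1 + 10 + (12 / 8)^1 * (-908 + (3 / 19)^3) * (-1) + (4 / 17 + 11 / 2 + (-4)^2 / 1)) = 159448631447967 / 114322245320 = 1394.73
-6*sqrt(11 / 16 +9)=-3*sqrt(155) / 2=-18.67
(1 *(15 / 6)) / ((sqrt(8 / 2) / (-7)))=-35 / 4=-8.75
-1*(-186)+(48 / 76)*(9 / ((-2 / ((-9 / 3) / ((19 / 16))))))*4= 77514 / 361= 214.72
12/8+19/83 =287/166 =1.73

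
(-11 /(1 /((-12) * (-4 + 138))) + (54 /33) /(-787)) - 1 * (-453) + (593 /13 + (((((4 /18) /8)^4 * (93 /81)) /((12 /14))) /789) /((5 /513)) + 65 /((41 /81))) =3359777157341252930023 /183443736390520320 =18315.03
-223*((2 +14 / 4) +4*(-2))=1115 / 2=557.50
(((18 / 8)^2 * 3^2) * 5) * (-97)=-353565 / 16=-22097.81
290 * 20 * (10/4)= 14500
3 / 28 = 0.11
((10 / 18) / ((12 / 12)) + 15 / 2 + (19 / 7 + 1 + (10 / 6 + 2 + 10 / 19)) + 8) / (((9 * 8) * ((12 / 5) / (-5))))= -1434175 / 2068416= -0.69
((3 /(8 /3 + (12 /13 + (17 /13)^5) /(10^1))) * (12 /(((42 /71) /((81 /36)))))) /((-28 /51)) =-79.39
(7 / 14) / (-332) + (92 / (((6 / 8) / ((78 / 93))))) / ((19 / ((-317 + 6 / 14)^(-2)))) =-130716011 / 90025214952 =-0.00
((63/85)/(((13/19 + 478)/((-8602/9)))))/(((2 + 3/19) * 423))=-1278662/788672925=-0.00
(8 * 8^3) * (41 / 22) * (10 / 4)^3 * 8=10496000 / 11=954181.82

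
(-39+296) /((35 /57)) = 14649 /35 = 418.54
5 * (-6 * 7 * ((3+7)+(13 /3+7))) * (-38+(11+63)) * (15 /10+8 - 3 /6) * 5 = -7257600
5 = 5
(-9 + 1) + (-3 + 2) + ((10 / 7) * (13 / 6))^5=1123533716 / 4084101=275.10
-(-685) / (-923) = -685 / 923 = -0.74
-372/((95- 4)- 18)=-372/73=-5.10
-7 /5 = -1.40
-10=-10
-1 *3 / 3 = -1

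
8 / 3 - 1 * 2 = 2 / 3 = 0.67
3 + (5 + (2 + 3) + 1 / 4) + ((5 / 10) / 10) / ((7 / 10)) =373 / 28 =13.32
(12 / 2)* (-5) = -30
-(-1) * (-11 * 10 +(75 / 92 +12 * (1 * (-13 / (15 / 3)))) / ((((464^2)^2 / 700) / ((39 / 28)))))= -110.00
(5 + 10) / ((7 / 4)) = 60 / 7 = 8.57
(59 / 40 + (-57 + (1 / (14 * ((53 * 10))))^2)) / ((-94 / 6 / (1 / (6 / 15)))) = 9171019827 / 1035060320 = 8.86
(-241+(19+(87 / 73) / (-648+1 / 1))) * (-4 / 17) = 41941476 / 802927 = 52.24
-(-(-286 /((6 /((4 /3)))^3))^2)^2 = -27404638683136 /282429536481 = -97.03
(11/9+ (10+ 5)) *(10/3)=1460/27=54.07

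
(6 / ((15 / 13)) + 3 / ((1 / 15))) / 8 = 251 / 40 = 6.28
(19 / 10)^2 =361 / 100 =3.61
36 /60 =3 /5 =0.60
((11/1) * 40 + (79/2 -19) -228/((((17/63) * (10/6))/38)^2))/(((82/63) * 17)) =-1481403314097/20143300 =-73543.23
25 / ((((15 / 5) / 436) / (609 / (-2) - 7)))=-1131783.33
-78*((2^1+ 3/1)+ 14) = -1482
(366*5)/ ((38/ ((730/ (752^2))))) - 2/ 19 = -231529/ 5372288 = -0.04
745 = 745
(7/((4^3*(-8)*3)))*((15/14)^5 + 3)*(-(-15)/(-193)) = 11864235/7592230912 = 0.00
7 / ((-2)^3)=-7 / 8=-0.88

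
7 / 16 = 0.44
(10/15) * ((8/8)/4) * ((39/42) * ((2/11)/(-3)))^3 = -0.00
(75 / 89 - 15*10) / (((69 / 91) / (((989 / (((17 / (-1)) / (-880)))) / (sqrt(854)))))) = -1088373000*sqrt(854) / 92293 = -344617.98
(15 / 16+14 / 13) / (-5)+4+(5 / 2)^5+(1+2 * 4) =229327 / 2080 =110.25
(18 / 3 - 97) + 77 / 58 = -5201 / 58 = -89.67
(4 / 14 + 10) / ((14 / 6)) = 216 / 49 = 4.41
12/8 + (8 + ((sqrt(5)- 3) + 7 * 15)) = sqrt(5) + 223/2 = 113.74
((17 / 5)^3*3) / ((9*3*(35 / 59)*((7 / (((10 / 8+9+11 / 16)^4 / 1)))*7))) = 1268168125 / 589824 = 2150.08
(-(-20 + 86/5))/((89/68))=952/445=2.14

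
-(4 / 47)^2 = -16 / 2209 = -0.01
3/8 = 0.38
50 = 50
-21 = -21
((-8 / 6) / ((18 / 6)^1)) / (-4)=0.11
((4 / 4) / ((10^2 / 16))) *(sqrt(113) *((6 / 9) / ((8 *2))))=sqrt(113) / 150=0.07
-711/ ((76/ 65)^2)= -3003975/ 5776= -520.08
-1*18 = -18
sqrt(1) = 1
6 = 6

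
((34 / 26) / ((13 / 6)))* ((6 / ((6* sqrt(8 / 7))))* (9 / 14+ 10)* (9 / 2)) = 68391* sqrt(14) / 9464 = 27.04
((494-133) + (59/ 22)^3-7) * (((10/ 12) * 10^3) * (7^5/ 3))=41752485123125/ 23958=1742736669.30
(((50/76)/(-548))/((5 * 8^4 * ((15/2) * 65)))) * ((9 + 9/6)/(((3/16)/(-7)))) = 0.00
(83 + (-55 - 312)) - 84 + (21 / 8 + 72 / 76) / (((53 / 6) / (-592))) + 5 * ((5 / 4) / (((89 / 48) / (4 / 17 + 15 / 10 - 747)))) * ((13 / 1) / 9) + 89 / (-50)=-968506973897 / 228538650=-4237.83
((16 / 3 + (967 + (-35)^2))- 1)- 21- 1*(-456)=7894 / 3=2631.33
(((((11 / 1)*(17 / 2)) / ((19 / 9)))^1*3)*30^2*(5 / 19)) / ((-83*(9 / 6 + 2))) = -22720500 / 209741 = -108.33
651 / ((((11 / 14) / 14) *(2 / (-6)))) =-382788 / 11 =-34798.91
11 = 11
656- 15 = 641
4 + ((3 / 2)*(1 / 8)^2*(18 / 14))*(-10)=1657 / 448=3.70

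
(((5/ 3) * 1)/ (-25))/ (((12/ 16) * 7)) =-4/ 315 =-0.01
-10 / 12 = -5 / 6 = -0.83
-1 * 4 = -4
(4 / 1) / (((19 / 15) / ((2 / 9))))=40 / 57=0.70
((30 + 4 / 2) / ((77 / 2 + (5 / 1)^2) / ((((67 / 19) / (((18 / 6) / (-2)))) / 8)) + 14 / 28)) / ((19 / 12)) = -51456 / 548891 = -0.09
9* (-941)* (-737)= 6241653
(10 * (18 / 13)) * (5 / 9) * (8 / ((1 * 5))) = 160 / 13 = 12.31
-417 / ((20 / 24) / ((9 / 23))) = -22518 / 115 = -195.81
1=1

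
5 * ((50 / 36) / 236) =125 / 4248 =0.03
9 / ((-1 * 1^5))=-9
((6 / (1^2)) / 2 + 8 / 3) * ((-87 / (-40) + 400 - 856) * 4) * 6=-308601 / 5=-61720.20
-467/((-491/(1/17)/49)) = 22883/8347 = 2.74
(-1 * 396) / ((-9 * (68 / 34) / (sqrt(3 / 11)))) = 2 * sqrt(33) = 11.49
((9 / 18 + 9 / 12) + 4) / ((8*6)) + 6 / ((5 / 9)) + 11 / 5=839 / 64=13.11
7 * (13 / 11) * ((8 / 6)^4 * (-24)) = -186368 / 297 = -627.50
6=6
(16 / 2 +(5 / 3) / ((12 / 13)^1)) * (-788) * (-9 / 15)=69541 / 15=4636.07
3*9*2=54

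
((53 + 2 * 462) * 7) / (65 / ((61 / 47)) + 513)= 417179 / 34348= 12.15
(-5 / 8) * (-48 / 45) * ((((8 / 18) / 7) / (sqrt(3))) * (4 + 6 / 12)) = 4 * sqrt(3) / 63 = 0.11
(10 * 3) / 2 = 15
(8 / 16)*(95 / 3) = 95 / 6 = 15.83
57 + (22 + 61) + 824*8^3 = 422028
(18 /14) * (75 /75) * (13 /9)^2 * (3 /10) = 169 /210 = 0.80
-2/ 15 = -0.13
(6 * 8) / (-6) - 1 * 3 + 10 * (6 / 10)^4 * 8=-79 / 125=-0.63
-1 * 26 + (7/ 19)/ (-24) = -11863/ 456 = -26.02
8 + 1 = 9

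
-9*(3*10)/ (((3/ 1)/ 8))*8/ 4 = -1440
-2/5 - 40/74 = -174/185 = -0.94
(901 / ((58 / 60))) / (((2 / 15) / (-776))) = -157314600 / 29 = -5424641.38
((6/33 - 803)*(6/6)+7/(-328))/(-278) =2896645/1003024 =2.89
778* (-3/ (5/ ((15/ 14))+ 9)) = -7002/ 41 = -170.78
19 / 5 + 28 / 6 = 8.47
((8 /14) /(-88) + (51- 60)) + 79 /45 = -50249 /6930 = -7.25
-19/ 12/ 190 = -1/ 120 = -0.01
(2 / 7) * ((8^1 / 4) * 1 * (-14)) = -8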